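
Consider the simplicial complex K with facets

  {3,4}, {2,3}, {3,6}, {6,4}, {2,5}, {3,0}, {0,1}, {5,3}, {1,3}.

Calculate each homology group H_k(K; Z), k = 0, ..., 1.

K has 7 vertices, 9 edges.
rank ∂_0 = 0, rank ∂_1 = 6 ⇒ b_0 = 7 − 0 − 6 = 1; all invariant factors of ∂_1 are 1 so no torsion. So H_0 = Z.
rank ∂_1 = 6, rank ∂_2 = 0 ⇒ b_1 = 9 − 6 − 0 = 3. So H_1 = Z^3.

H_0 = Z,  H_1 = Z^3.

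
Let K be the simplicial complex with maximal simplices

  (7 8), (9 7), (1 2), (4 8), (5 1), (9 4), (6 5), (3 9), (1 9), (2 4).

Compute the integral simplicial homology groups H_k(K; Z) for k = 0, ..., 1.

Fix the vertex order 1 < 2 < 3 < 4 < 5 < 6 < 7 < 8 < 9 and write every simplex with vertices in increasing order. Then dim K = 1 and the simplices of K are:

  0-simplices (9): [1], [2], [3], [4], [5], [6], [7], [8], [9]
  1-simplices (10): [1,2], [1,5], [1,9], [2,4], [3,9], [4,8], [4,9], [5,6], [7,8], [7,9]

Hence C_0 ≅ Z^9, C_1 ≅ Z^10.

Boundary ∂_1: C_1 → C_0 maps an edge to its endpoints' difference, ∂[p,q] = q − p. For instance
  ∂[2,4] = [4] − [2].
As a 9×10 matrix over Z this has rank 8, with invariant factors (1,1,1,1,1,1,1,1).

Now H_k = ker ∂_k / im ∂_{k+1}, so:

  H_0: rank C_0 − rank ∂_1 = 9 − 8 = 1, and the invariant factors of ∂_1 are all 1, so H_0 = Z.
  H_1: rank ker ∂_1 − rank ∂_2 = (10 − 8) − 0 = 2, and there is no ∂_2, so H_1 = Z^2.

As a check, the Euler characteristic is 9 − 10 = -1, which agrees with 1 − 2 = -1.

H_0 = Z,  H_1 = Z^2.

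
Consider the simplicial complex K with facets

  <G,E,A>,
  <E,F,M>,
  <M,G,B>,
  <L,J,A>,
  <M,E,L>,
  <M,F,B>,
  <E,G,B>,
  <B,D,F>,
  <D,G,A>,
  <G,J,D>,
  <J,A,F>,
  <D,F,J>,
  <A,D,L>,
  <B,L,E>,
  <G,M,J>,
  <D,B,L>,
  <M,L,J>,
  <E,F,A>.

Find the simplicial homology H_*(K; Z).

H_0 = Z,  H_1 = Z ⊕ Z/2Z,  H_2 = 0.

K has 9 vertices, 27 edges, 18 triangles.
rank ∂_0 = 0, rank ∂_1 = 8 ⇒ b_0 = 9 − 0 − 8 = 1; all invariant factors of ∂_1 are 1 so no torsion. So H_0 = Z.
rank ∂_1 = 8, rank ∂_2 = 18 ⇒ b_1 = 27 − 8 − 18 = 1; ∂_2 has invariant factor(s) [2] giving torsion. So H_1 = Z ⊕ Z/2Z.
rank ∂_2 = 18, rank ∂_3 = 0 ⇒ b_2 = 18 − 18 − 0 = 0. So H_2 = 0.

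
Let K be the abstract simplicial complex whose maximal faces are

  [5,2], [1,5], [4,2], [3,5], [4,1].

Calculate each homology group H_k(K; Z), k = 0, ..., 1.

H_0 = Z,  H_1 = Z.

Order the vertices as 1 < 2 < 3 < 4 < 5. Listing each simplex with vertices in this order, K has dimension 1 with simplices:

  0-simplices (5): [1], [2], [3], [4], [5]
  1-simplices (5): [1,4], [1,5], [2,4], [2,5], [3,5]

so the chain groups are C_0 ≅ Z^5, C_1 ≅ Z^5.

The boundary map ∂_1: C_1 → C_0 is given by ∂[p,q] = [q] − [p].
The 5×5 boundary matrix has rank 4 and Smith normal form diag(1,1,1,1).

Now H_k = ker ∂_k / im ∂_{k+1}, so:

  H_0: rank C_0 − rank ∂_1 = 5 − 4 = 1, and the invariant factors of ∂_1 are all 1, so H_0 ≅ Z.
  H_1: rank ker ∂_1 − rank ∂_2 = (5 − 4) − 0 = 1, and there is no ∂_2, so H_1 ≅ Z.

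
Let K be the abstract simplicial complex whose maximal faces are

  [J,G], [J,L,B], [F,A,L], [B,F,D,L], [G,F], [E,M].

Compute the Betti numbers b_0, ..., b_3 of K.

b_0 = 2, b_1 = 1, b_2 = 0, b_3 = 0.

Take the total order A < B < D < E < F < G < J < L < M on the vertex set. Then K (dimension 3) consists of the simplices:

  0-simplices (9): A, B, D, E, F, G, J, L, M
  1-simplices (13): AF, AL, BD, BF, BJ, BL, DF, DL, EM, FG, FL, GJ, JL
  2-simplices (6): AFL, BDF, BDL, BFL, BJL, DFL
  3-simplices (1): BDFL

so the chain groups are C_0 ≅ Z^9, C_1 ≅ Z^13, C_2 ≅ Z^6, C_3 ≅ Z^1.

Boundary ∂_1: C_1 → C_0 is given by ∂[p,q] = [q] − [p]. For instance
  ∂BL = L − B.
This gives a 9×13 integer matrix of rank 7; reducing to Smith normal form yields diagonal entries (1,1,1,1,1,1,1).

Boundary ∂_2: C_2 → C_1 maps a triangle to the signed sum of its edges. For instance
  ∂BFL = FL − BL + BF,
  ∂BJL = JL − BL + BJ.
The resulting 13×6 matrix has rank 5, and its Smith normal form has invariant factors (1,1,1,1,1).

The boundary map ∂_3: C_3 → C_2 sends each 3-simplex σ to the alternating sum Σ_i (−1)^i (σ with its i-th vertex removed). For instance
  ∂BDFL = DFL − BFL + BDL − BDF.
The 6×1 boundary matrix has rank 1 and Smith normal form diag(1).

From H_k ≅ ker(∂_k) / im(∂_{k+1}) we obtain:

  H_0: rank C_0 − rank ∂_1 = 9 − 7 = 2, and the invariant factors of ∂_1 are all 1, so H_0 = Z^2.
  H_1: rank ker ∂_1 − rank ∂_2 = (13 − 7) − 5 = 1, and the invariant factors of ∂_2 are all 1, so H_1 = Z.
  H_2: rank ker ∂_2 − rank ∂_3 = (6 − 5) − 1 = 0, and the invariant factors of ∂_3 are all 1, so H_2 = 0.
  H_3: rank ker ∂_3 − rank ∂_4 = (1 − 1) − 0 = 0, and there is no ∂_4, so H_3 = 0.

Hence the Betti numbers are b_0 = 2, b_1 = 1, b_2 = 0, b_3 = 0.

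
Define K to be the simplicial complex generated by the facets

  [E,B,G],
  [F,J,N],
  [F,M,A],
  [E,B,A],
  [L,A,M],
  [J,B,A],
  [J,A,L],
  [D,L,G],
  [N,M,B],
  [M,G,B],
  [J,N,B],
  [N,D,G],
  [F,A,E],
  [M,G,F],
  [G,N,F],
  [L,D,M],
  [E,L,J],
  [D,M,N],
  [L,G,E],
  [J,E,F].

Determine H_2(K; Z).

We work with the vertex ordering A < B < D < E < F < G < J < L < M < N. The simplices of K, each written with vertices in increasing order, are:

  0-simplices (10): A, B, D, E, F, G, J, L, M, N
  1-simplices (30): AB, AE, AF, AJ, AL, AM, BE, BG, BJ, BM, BN, DG, DL, DM, DN, EF, EG, EJ, EL, FG, FJ, FM, FN, GL, GM, GN, JL, JN, LM, MN
  2-simplices (20): ABE, ABJ, AEF, AFM, AJL, ALM, BEG, BGM, BJN, BMN, DGL, DGN, DLM, DMN, EFJ, EGL, EJL, FGM, FGN, FJN

giving chain groups C_0 ≅ Z^10, C_1 ≅ Z^30, C_2 ≅ Z^20.

Boundary ∂_1: C_1 → C_0 is given by ∂[p,q] = [q] − [p].
This gives a 10×30 integer matrix of rank 9; reducing to Smith normal form yields diagonal entries (1,1,1,1,1,1,1,1,1).

∂_2: C_2 → C_1 maps a triangle to the signed sum of its edges. For instance
  ∂DGN = GN − DN + DG,
  ∂DMN = MN − DN + DM.
This gives a 30×20 integer matrix of rank 20; reducing to Smith normal form yields diagonal entries (1,1,1,1,1,1,1,1,1,1,1,1,1,1,1,1,1,1,1,2).

Now H_k = ker ∂_k / im ∂_{k+1}, so:

  H_2: rank ker ∂_2 − rank ∂_3 = (20 − 20) − 0 = 0, and there is no ∂_3, so H_2 ≅ 0.

H_2 = 0.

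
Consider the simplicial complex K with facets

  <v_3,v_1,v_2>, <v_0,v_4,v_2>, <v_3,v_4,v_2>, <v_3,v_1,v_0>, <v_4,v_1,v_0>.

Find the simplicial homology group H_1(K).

Order the vertices as v_0 < v_1 < v_2 < v_3 < v_4. Listing each simplex with vertices in this order, K has dimension 2 with simplices:

  0-simplices (5): [v_0], [v_1], [v_2], [v_3], [v_4]
  1-simplices (10): [v_0,v_1], [v_0,v_2], [v_0,v_3], [v_0,v_4], [v_1,v_2], [v_1,v_3], [v_1,v_4], [v_2,v_3], [v_2,v_4], [v_3,v_4]
  2-simplices (5): [v_0,v_1,v_3], [v_0,v_1,v_4], [v_0,v_2,v_4], [v_1,v_2,v_3], [v_2,v_3,v_4]

so the chain groups are C_0 ≅ Z^5, C_1 ≅ Z^10, C_2 ≅ Z^5.

∂_1: C_1 → C_0 sends each edge [p,q] (with p < q) to q − p. For instance
  ∂[v_1,v_2] = [v_2] − [v_1].
The resulting 5×10 matrix has rank 4, and its Smith normal form has invariant factors (1,1,1,1).

The boundary map ∂_2: C_2 → C_1 acts by ∂[p,q,r] = [q,r] − [p,r] + [p,q]. For instance
  ∂[v_1,v_2,v_3] = [v_2,v_3] − [v_1,v_3] + [v_1,v_2],
  ∂[v_2,v_3,v_4] = [v_3,v_4] − [v_2,v_4] + [v_2,v_3].
This gives a 10×5 integer matrix of rank 5; reducing to Smith normal form yields diagonal entries (1,1,1,1,1).

Reading off H_k = ker ∂_k / im ∂_{k+1}:

  H_1: rank ker ∂_1 − rank ∂_2 = (10 − 4) − 5 = 1, and the invariant factors of ∂_2 are all 1, so H_1 = Z.

H_1 ≅ Z.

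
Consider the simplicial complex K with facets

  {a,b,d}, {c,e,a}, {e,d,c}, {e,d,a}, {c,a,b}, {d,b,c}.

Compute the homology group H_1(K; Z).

H_1 ≅ 0.

Take the total order a < b < c < d < e on the vertex set. Then K (dimension 2) consists of the simplices:

  0-simplices (5): a, b, c, d, e
  1-simplices (9): ab, ac, ad, ae, bc, bd, cd, ce, de
  2-simplices (6): abc, abd, ace, ade, bcd, cde

giving chain groups C_0 ≅ Z^5, C_1 ≅ Z^9, C_2 ≅ Z^6.

The boundary map ∂_1: C_1 → C_0 maps an edge to its endpoints' difference, ∂[p,q] = q − p.
This gives a 5×9 integer matrix of rank 4; reducing to Smith normal form yields diagonal entries (1,1,1,1).

∂_2: C_2 → C_1 acts by ∂[p,q,r] = [q,r] − [p,r] + [p,q]. For instance
  ∂abc = bc − ac + ab,
  ∂cde = de − ce + cd.
This gives a 9×6 integer matrix of rank 5; reducing to Smith normal form yields diagonal entries (1,1,1,1,1).

From H_k ≅ ker(∂_k) / im(∂_{k+1}) we obtain:

  H_1: rank ker ∂_1 − rank ∂_2 = (9 − 4) − 5 = 0, and the invariant factors of ∂_2 are all 1, so H_1 ≅ 0.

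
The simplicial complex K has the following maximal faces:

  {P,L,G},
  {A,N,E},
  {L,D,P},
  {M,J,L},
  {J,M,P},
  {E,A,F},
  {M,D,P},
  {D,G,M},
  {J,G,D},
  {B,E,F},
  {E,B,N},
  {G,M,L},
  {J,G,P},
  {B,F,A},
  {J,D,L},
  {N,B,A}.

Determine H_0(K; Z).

Take the total order A < B < D < E < F < G < J < L < M < N < P on the vertex set. Then K (dimension 2) consists of the simplices:

  0-simplices (11): A, B, D, E, F, G, J, L, M, N, P
  1-simplices (24): AB, AE, AF, AN, BE, BF, BN, DG, DJ, DL, DM, DP, EF, EN, GJ, GL, GM, GP, JL, JM, JP, LM, LP, MP
  2-simplices (16): ABF, ABN, AEF, AEN, BEF, BEN, DGJ, DGM, DJL, DLP, DMP, GJP, GLM, GLP, JLM, JMP

Hence C_0 ≅ Z^11, C_1 ≅ Z^24, C_2 ≅ Z^16.

Boundary ∂_1: C_1 → C_0 maps an edge to its endpoints' difference, ∂[p,q] = q − p. For instance
  ∂DL = L − D.
The 11×24 boundary matrix has rank 9 and Smith normal form diag(1,1,1,1,1,1,1,1,1).

The boundary map ∂_2: C_2 → C_1 sends each 2-simplex [p,q,r] to [q,r] − [p,r] + [p,q]. For instance
  ∂AEF = EF − AF + AE,
  ∂DLP = LP − DP + DL.
This gives a 24×16 integer matrix of rank 15; reducing to Smith normal form yields diagonal entries (1,1,1,1,1,1,1,1,1,1,1,1,1,1,2).

Computing H_k = (kernel of ∂_k) / (image of ∂_{k+1}):

  H_0: rank C_0 − rank ∂_1 = 11 − 9 = 2, and the invariant factors of ∂_1 are all 1, so H_0 = Z^2.

(K is a triangulation of the disjoint union of the 2-sphere S^2 and the real projective plane RP^2.)

H_0 ≅ Z^2.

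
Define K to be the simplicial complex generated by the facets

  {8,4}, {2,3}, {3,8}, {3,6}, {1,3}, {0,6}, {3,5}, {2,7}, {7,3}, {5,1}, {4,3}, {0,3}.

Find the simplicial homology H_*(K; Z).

H_0 = Z,  H_1 = Z^4.

Fix the vertex order 0 < 1 < 2 < 3 < 4 < 5 < 6 < 7 < 8 and write every simplex with vertices in increasing order. Then dim K = 1 and the simplices of K are:

  0-simplices (9): [0], [1], [2], [3], [4], [5], [6], [7], [8]
  1-simplices (12): [0,3], [0,6], [1,3], [1,5], [2,3], [2,7], [3,4], [3,5], [3,6], [3,7], [3,8], [4,8]

giving chain groups C_0 ≅ Z^9, C_1 ≅ Z^12.

∂_1: C_1 → C_0 maps an edge to its endpoints' difference, ∂[p,q] = q − p.
This gives a 9×12 integer matrix of rank 8; reducing to Smith normal form yields diagonal entries (1,1,1,1,1,1,1,1).

Reading off H_k = ker ∂_k / im ∂_{k+1}:

  H_0: rank C_0 − rank ∂_1 = 9 − 8 = 1, and the invariant factors of ∂_1 are all 1, so H_0 = Z.
  H_1: rank ker ∂_1 − rank ∂_2 = (12 − 8) − 0 = 4, and there is no ∂_2, so H_1 = Z^4.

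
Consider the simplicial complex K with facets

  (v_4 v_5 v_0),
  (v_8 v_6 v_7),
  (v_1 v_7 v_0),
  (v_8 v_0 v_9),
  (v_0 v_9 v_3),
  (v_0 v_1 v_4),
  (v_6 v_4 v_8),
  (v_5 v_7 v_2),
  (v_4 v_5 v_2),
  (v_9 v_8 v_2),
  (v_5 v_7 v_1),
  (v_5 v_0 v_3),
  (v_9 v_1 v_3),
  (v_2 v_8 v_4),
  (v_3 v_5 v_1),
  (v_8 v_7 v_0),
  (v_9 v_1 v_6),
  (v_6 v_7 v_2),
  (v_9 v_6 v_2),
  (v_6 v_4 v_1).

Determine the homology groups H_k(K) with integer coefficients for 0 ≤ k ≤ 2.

Fix the vertex order v_0 < v_1 < v_2 < v_3 < v_4 < v_5 < v_6 < v_7 < v_8 < v_9 and write every simplex with vertices in increasing order. Then dim K = 2 and the simplices of K are:

  0-simplices (10): [v_0], [v_1], [v_2], [v_3], [v_4], [v_5], [v_6], [v_7], [v_8], [v_9]
  1-simplices (30): (30 of them)
  2-simplices (20): (20 of them)

Hence C_0 ≅ Z^10, C_1 ≅ Z^30, C_2 ≅ Z^20.

The boundary map ∂_1: C_1 → C_0 is given by ∂[p,q] = [q] − [p].
The resulting 10×30 matrix has rank 9, and its Smith normal form has invariant factors (1,1,1,1,1,1,1,1,1).

∂_2: C_2 → C_1 sends each 2-simplex [p,q,r] to [q,r] − [p,r] + [p,q]. For instance
  ∂[v_0,v_7,v_8] = [v_7,v_8] − [v_0,v_8] + [v_0,v_7],
  ∂[v_2,v_4,v_5] = [v_4,v_5] − [v_2,v_5] + [v_2,v_4].
As a 30×20 matrix over Z this has rank 20, with invariant factors (1,1,1,1,1,1,1,1,1,1,1,1,1,1,1,1,1,1,1,2).

Now H_k = ker ∂_k / im ∂_{k+1}, so:

  H_0: rank C_0 − rank ∂_1 = 10 − 9 = 1, and the invariant factors of ∂_1 are all 1, so H_0 ≅ Z.
  H_1: rank ker ∂_1 − rank ∂_2 = (30 − 9) − 20 = 1, and ∂_2 has invariant factor 2 > 1, so H_1 ≅ Z ⊕ Z/2.
  H_2: rank ker ∂_2 − rank ∂_3 = (20 − 20) − 0 = 0, and there is no ∂_3, so H_2 ≅ 0.

(K is a triangulation of the Klein bottle.)

H_0 ≅ Z,  H_1 ≅ Z ⊕ Z/2,  H_2 = 0.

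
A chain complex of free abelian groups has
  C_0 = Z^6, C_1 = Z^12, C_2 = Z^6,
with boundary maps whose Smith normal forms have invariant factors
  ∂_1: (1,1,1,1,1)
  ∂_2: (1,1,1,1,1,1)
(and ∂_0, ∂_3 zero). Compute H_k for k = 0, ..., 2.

H_0 ≅ Z,  H_1 ≅ Z,  H_2 = 0.

H_0: b_0 = 6 − 0 − 5 = 1; torsion from ∂_1 factors > 1: none. So H_0 ≅ Z.
H_1: b_1 = 12 − 5 − 6 = 1; torsion from ∂_2 factors > 1: none. So H_1 ≅ Z.
H_2: b_2 = 6 − 6 − 0 = 0; torsion from ∂_3 factors > 1: none. So H_2 ≅ 0.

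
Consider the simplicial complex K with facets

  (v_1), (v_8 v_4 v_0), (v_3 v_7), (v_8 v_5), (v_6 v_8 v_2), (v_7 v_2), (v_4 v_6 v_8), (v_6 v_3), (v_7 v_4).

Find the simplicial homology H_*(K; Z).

H_0 = Z^2,  H_1 = Z^2,  H_2 = 0.

Order the vertices as v_0 < v_1 < v_2 < v_3 < v_4 < v_5 < v_6 < v_7 < v_8. Listing each simplex with vertices in this order, K has dimension 2 with simplices:

  0-simplices (9): [v_0], [v_1], [v_2], [v_3], [v_4], [v_5], [v_6], [v_7], [v_8]
  1-simplices (12): [v_0,v_4], [v_0,v_8], [v_2,v_6], [v_2,v_7], [v_2,v_8], [v_3,v_6], [v_3,v_7], [v_4,v_6], [v_4,v_7], [v_4,v_8], [v_5,v_8], [v_6,v_8]
  2-simplices (3): [v_0,v_4,v_8], [v_2,v_6,v_8], [v_4,v_6,v_8]

Hence C_0 ≅ Z^9, C_1 ≅ Z^12, C_2 ≅ Z^3.

The boundary map ∂_1: C_1 → C_0 is given by ∂[p,q] = [q] − [p]. For instance
  ∂[v_5,v_8] = [v_8] − [v_5].
As a 9×12 matrix over Z this has rank 7, with invariant factors (1,1,1,1,1,1,1).

Boundary ∂_2: C_2 → C_1 sends each 2-simplex [p,q,r] to [q,r] − [p,r] + [p,q]. For instance
  ∂[v_0,v_4,v_8] = [v_4,v_8] − [v_0,v_8] + [v_0,v_4],
  ∂[v_2,v_6,v_8] = [v_6,v_8] − [v_2,v_8] + [v_2,v_6].
The 12×3 boundary matrix has rank 3 and Smith normal form diag(1,1,1).

Computing H_k = (kernel of ∂_k) / (image of ∂_{k+1}):

  H_0: rank C_0 − rank ∂_1 = 9 − 7 = 2, and the invariant factors of ∂_1 are all 1, so H_0 ≅ Z^2.
  H_1: rank ker ∂_1 − rank ∂_2 = (12 − 7) − 3 = 2, and the invariant factors of ∂_2 are all 1, so H_1 ≅ Z^2.
  H_2: rank ker ∂_2 − rank ∂_3 = (3 − 3) − 0 = 0, and there is no ∂_3, so H_2 ≅ 0.

As a check, the Euler characteristic is 9 − 12 + 3 = 0, which agrees with 2 − 2 + 0 = 0.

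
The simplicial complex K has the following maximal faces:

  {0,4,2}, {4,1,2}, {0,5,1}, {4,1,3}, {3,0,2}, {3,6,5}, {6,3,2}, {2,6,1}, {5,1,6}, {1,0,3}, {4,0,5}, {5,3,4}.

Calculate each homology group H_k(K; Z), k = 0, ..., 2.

We work with the vertex ordering 0 < 1 < 2 < 3 < 4 < 5 < 6. The simplices of K, each written with vertices in increasing order, are:

  0-simplices (7): [0], [1], [2], [3], [4], [5], [6]
  1-simplices (18): [0,1], [0,2], [0,3], [0,4], [0,5], [1,2], [1,3], [1,4], [1,5], [1,6], [2,3], [2,4], [2,6], [3,4], [3,5], [3,6], [4,5], [5,6]
  2-simplices (12): [0,1,3], [0,1,5], [0,2,3], [0,2,4], [0,4,5], [1,2,4], [1,2,6], [1,3,4], [1,5,6], [2,3,6], [3,4,5], [3,5,6]

giving chain groups C_0 ≅ Z^7, C_1 ≅ Z^18, C_2 ≅ Z^12.

Boundary ∂_1: C_1 → C_0 is given by ∂[p,q] = [q] − [p].
The resulting 7×18 matrix has rank 6, and its Smith normal form has invariant factors (1,1,1,1,1,1).

Boundary ∂_2: C_2 → C_1 sends each 2-simplex [p,q,r] to [q,r] − [p,r] + [p,q]. For instance
  ∂[1,2,6] = [2,6] − [1,6] + [1,2],
  ∂[0,1,5] = [1,5] − [0,5] + [0,1].
As a 18×12 matrix over Z this has rank 12, with invariant factors (1,1,1,1,1,1,1,1,1,1,1,2).

Computing H_k = (kernel of ∂_k) / (image of ∂_{k+1}):

  H_0: rank C_0 − rank ∂_1 = 7 − 6 = 1, and the invariant factors of ∂_1 are all 1, so H_0 ≅ Z.
  H_1: rank ker ∂_1 − rank ∂_2 = (18 − 6) − 12 = 0, and ∂_2 has invariant factor 2 > 1, so H_1 ≅ Z/2.
  H_2: rank ker ∂_2 − rank ∂_3 = (12 − 12) − 0 = 0, and there is no ∂_3, so H_2 ≅ 0.

H_0 = Z,  H_1 = Z/2,  H_2 = 0.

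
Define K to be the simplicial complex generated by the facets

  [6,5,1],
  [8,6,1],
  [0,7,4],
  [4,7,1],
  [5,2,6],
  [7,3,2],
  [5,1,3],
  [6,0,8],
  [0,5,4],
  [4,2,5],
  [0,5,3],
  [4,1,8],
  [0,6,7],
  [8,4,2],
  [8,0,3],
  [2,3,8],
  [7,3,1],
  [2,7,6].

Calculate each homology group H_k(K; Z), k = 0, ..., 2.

We work with the vertex ordering 0 < 1 < 2 < 3 < 4 < 5 < 6 < 7 < 8. The simplices of K, each written with vertices in increasing order, are:

  0-simplices (9): [0], [1], [2], [3], [4], [5], [6], [7], [8]
  1-simplices (27): (27 of them)
  2-simplices (18): [0,3,5], [0,3,8], [0,4,5], [0,4,7], [0,6,7], [0,6,8], [1,3,5], [1,3,7], [1,4,7], [1,4,8], [1,5,6], [1,6,8], [2,3,7], [2,3,8], [2,4,5], [2,4,8], [2,5,6], [2,6,7]

so the chain groups are C_0 ≅ Z^9, C_1 ≅ Z^27, C_2 ≅ Z^18.

Boundary ∂_1: C_1 → C_0 is given by ∂[p,q] = [q] − [p].
The 9×27 boundary matrix has rank 8 and Smith normal form diag(1,1,1,1,1,1,1,1).

Boundary ∂_2: C_2 → C_1 acts by ∂[p,q,r] = [q,r] − [p,r] + [p,q]. For instance
  ∂[2,3,8] = [3,8] − [2,8] + [2,3],
  ∂[1,3,5] = [3,5] − [1,5] + [1,3].
The 27×18 boundary matrix has rank 17 and Smith normal form diag(1,1,1,1,1,1,1,1,1,1,1,1,1,1,1,1,1).

Computing H_k = (kernel of ∂_k) / (image of ∂_{k+1}):

  H_0: rank C_0 − rank ∂_1 = 9 − 8 = 1, and the invariant factors of ∂_1 are all 1, so H_0 = Z.
  H_1: rank ker ∂_1 − rank ∂_2 = (27 − 8) − 17 = 2, and the invariant factors of ∂_2 are all 1, so H_1 = Z^2.
  H_2: rank ker ∂_2 − rank ∂_3 = (18 − 17) − 0 = 1, and there is no ∂_3, so H_2 = Z.

As a check, the Euler characteristic is 9 − 27 + 18 = 0, which agrees with 1 − 2 + 1 = 0.

H_0 = Z,  H_1 = Z^2,  H_2 = Z.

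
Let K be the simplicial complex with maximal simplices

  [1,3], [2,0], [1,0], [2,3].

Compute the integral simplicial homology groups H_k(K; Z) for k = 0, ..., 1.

H_0 = Z,  H_1 = Z.

Fix the vertex order 0 < 1 < 2 < 3 and write every simplex with vertices in increasing order. Then dim K = 1 and the simplices of K are:

  0-simplices (4): [0], [1], [2], [3]
  1-simplices (4): [0,1], [0,2], [1,3], [2,3]

giving chain groups C_0 ≅ Z^4, C_1 ≅ Z^4.

The boundary map ∂_1: C_1 → C_0 maps an edge to its endpoints' difference, ∂[p,q] = q − p.
As a 4×4 matrix over Z this has rank 3, with invariant factors (1,1,1).

From H_k ≅ ker(∂_k) / im(∂_{k+1}) we obtain:

  H_0: rank C_0 − rank ∂_1 = 4 − 3 = 1, and the invariant factors of ∂_1 are all 1, so H_0 = Z.
  H_1: rank ker ∂_1 − rank ∂_2 = (4 − 3) − 0 = 1, and there is no ∂_2, so H_1 = Z.

(K is a triangulation of the circle S^1.)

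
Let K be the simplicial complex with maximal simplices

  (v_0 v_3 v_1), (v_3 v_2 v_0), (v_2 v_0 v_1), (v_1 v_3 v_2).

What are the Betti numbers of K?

Fix the vertex order v_0 < v_1 < v_2 < v_3 and write every simplex with vertices in increasing order. Then dim K = 2 and the simplices of K are:

  0-simplices (4): [v_0], [v_1], [v_2], [v_3]
  1-simplices (6): [v_0,v_1], [v_0,v_2], [v_0,v_3], [v_1,v_2], [v_1,v_3], [v_2,v_3]
  2-simplices (4): [v_0,v_1,v_2], [v_0,v_1,v_3], [v_0,v_2,v_3], [v_1,v_2,v_3]

so the chain groups are C_0 ≅ Z^4, C_1 ≅ Z^6, C_2 ≅ Z^4.

∂_1: C_1 → C_0 sends each edge [p,q] (with p < q) to q − p. For instance
  ∂[v_0,v_3] = [v_3] − [v_0].
This gives a 4×6 integer matrix of rank 3; reducing to Smith normal form yields diagonal entries (1,1,1).

∂_2: C_2 → C_1 maps a triangle to the signed sum of its edges. For instance
  ∂[v_0,v_2,v_3] = [v_2,v_3] − [v_0,v_3] + [v_0,v_2],
  ∂[v_1,v_2,v_3] = [v_2,v_3] − [v_1,v_3] + [v_1,v_2].
As a 6×4 matrix over Z this has rank 3, with invariant factors (1,1,1).

From H_k ≅ ker(∂_k) / im(∂_{k+1}) we obtain:

  H_0: rank C_0 − rank ∂_1 = 4 − 3 = 1, and the invariant factors of ∂_1 are all 1, so H_0 ≅ Z.
  H_1: rank ker ∂_1 − rank ∂_2 = (6 − 3) − 3 = 0, and the invariant factors of ∂_2 are all 1, so H_1 ≅ 0.
  H_2: rank ker ∂_2 − rank ∂_3 = (4 − 3) − 0 = 1, and there is no ∂_3, so H_2 ≅ Z.

Hence the Betti numbers are b_0 = 1, b_1 = 0, b_2 = 1.

b_0 = 1, b_1 = 0, b_2 = 1.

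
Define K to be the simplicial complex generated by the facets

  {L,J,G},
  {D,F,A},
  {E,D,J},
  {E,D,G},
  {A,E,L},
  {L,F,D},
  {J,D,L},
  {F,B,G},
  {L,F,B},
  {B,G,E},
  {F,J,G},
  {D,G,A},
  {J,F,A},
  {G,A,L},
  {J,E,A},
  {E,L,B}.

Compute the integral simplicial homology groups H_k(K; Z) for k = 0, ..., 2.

Fix the vertex order A < B < D < E < F < G < J < L and write every simplex with vertices in increasing order. Then dim K = 2 and the simplices of K are:

  0-simplices (8): A, B, D, E, F, G, J, L
  1-simplices (24): AD, AE, AF, AG, AJ, AL, BE, BF, BG, BL, DE, DF, DG, DJ, DL, EG, EJ, EL, FG, FJ, FL, GJ, GL, JL
  2-simplices (16): ADF, ADG, AEJ, AEL, AFJ, AGL, BEG, BEL, BFG, BFL, DEG, DEJ, DFL, DJL, FGJ, GJL

Hence C_0 ≅ Z^8, C_1 ≅ Z^24, C_2 ≅ Z^16.

∂_1: C_1 → C_0 sends each edge [p,q] (with p < q) to q − p. For instance
  ∂AG = G − A.
The 8×24 boundary matrix has rank 7 and Smith normal form diag(1,1,1,1,1,1,1).

The boundary map ∂_2: C_2 → C_1 maps a triangle to the signed sum of its edges. For instance
  ∂DEG = EG − DG + DE,
  ∂AFJ = FJ − AJ + AF.
The 24×16 boundary matrix has rank 15 and Smith normal form diag(1,1,1,1,1,1,1,1,1,1,1,1,1,1,1).

Now H_k = ker ∂_k / im ∂_{k+1}, so:

  H_0: rank C_0 − rank ∂_1 = 8 − 7 = 1, and the invariant factors of ∂_1 are all 1, so H_0 = Z.
  H_1: rank ker ∂_1 − rank ∂_2 = (24 − 7) − 15 = 2, and the invariant factors of ∂_2 are all 1, so H_1 = Z^2.
  H_2: rank ker ∂_2 − rank ∂_3 = (16 − 15) − 0 = 1, and there is no ∂_3, so H_2 = Z.

(K is a triangulation of the torus T^2.)

H_0 ≅ Z,  H_1 ≅ Z^2,  H_2 ≅ Z.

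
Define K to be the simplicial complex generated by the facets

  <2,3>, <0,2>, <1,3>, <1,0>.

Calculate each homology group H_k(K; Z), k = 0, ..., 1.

Take the total order 0 < 1 < 2 < 3 on the vertex set. Then K (dimension 1) consists of the simplices:

  0-simplices (4): [0], [1], [2], [3]
  1-simplices (4): [0,1], [0,2], [1,3], [2,3]

giving chain groups C_0 ≅ Z^4, C_1 ≅ Z^4.

∂_1: C_1 → C_0 maps an edge to its endpoints' difference, ∂[p,q] = q − p. For instance
  ∂[0,2] = [2] − [0].
The 4×4 boundary matrix has rank 3 and Smith normal form diag(1,1,1).

Reading off H_k = ker ∂_k / im ∂_{k+1}:

  H_0: rank C_0 − rank ∂_1 = 4 − 3 = 1, and the invariant factors of ∂_1 are all 1, so H_0 ≅ Z.
  H_1: rank ker ∂_1 − rank ∂_2 = (4 − 3) − 0 = 1, and there is no ∂_2, so H_1 ≅ Z.

(K is a triangulation of the circle S^1.)

H_0 = Z,  H_1 = Z.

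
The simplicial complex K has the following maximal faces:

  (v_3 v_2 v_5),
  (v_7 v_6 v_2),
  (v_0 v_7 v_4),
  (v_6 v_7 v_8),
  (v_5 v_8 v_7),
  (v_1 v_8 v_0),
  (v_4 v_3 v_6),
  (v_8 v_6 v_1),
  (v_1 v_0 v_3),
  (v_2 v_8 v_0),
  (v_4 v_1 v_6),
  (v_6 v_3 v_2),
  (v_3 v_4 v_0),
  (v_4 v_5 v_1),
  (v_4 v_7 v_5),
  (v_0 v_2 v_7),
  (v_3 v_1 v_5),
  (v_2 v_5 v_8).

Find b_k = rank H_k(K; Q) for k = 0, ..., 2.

Fix the vertex order v_0 < v_1 < v_2 < v_3 < v_4 < v_5 < v_6 < v_7 < v_8 and write every simplex with vertices in increasing order. Then dim K = 2 and the simplices of K are:

  0-simplices (9): [v_0], [v_1], [v_2], [v_3], [v_4], [v_5], [v_6], [v_7], [v_8]
  1-simplices (27): (27 of them)
  2-simplices (18): (18 of them)

giving chain groups C_0 ≅ Z^9, C_1 ≅ Z^27, C_2 ≅ Z^18.

∂_1: C_1 → C_0 is given by ∂[p,q] = [q] − [p]. For instance
  ∂[v_5,v_8] = [v_8] − [v_5].
This gives a 9×27 integer matrix of rank 8; reducing to Smith normal form yields diagonal entries (1,1,1,1,1,1,1,1).

Boundary ∂_2: C_2 → C_1 sends each 2-simplex [p,q,r] to [q,r] − [p,r] + [p,q]. For instance
  ∂[v_3,v_4,v_6] = [v_4,v_6] − [v_3,v_6] + [v_3,v_4],
  ∂[v_2,v_6,v_7] = [v_6,v_7] − [v_2,v_7] + [v_2,v_6].
The 27×18 boundary matrix has rank 18 and Smith normal form diag(1,1,1,1,1,1,1,1,1,1,1,1,1,1,1,1,1,2).

Now H_k = ker ∂_k / im ∂_{k+1}, so:

  H_0: rank C_0 − rank ∂_1 = 9 − 8 = 1, and the invariant factors of ∂_1 are all 1, so H_0 = Z.
  H_1: rank ker ∂_1 − rank ∂_2 = (27 − 8) − 18 = 1, and ∂_2 has invariant factor 2 > 1, so H_1 = Z × Z/2.
  H_2: rank ker ∂_2 − rank ∂_3 = (18 − 18) − 0 = 0, and there is no ∂_3, so H_2 = 0.

Hence the Betti numbers are b_0 = 1, b_1 = 1, b_2 = 0.

b_0 = 1, b_1 = 1, b_2 = 0.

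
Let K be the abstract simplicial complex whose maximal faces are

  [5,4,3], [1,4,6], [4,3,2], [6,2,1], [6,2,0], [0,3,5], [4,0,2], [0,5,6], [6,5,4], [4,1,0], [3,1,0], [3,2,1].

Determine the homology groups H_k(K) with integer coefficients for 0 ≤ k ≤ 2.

We work with the vertex ordering 0 < 1 < 2 < 3 < 4 < 5 < 6. The simplices of K, each written with vertices in increasing order, are:

  0-simplices (7): [0], [1], [2], [3], [4], [5], [6]
  1-simplices (18): [0,1], [0,2], [0,3], [0,4], [0,5], [0,6], [1,2], [1,3], [1,4], [1,6], [2,3], [2,4], [2,6], [3,4], [3,5], [4,5], [4,6], [5,6]
  2-simplices (12): [0,1,3], [0,1,4], [0,2,4], [0,2,6], [0,3,5], [0,5,6], [1,2,3], [1,2,6], [1,4,6], [2,3,4], [3,4,5], [4,5,6]

so the chain groups are C_0 ≅ Z^7, C_1 ≅ Z^18, C_2 ≅ Z^12.

∂_1: C_1 → C_0 sends each edge [p,q] (with p < q) to q − p. For instance
  ∂[0,1] = [1] − [0].
The resulting 7×18 matrix has rank 6, and its Smith normal form has invariant factors (1,1,1,1,1,1).

∂_2: C_2 → C_1 sends each 2-simplex [p,q,r] to [q,r] − [p,r] + [p,q]. For instance
  ∂[0,1,3] = [1,3] − [0,3] + [0,1],
  ∂[4,5,6] = [5,6] − [4,6] + [4,5].
This gives a 18×12 integer matrix of rank 12; reducing to Smith normal form yields diagonal entries (1,1,1,1,1,1,1,1,1,1,1,2).

From H_k ≅ ker(∂_k) / im(∂_{k+1}) we obtain:

  H_0: rank C_0 − rank ∂_1 = 7 − 6 = 1, and the invariant factors of ∂_1 are all 1, so H_0 ≅ Z.
  H_1: rank ker ∂_1 − rank ∂_2 = (18 − 6) − 12 = 0, and ∂_2 has invariant factor 2 > 1, so H_1 ≅ Z_2.
  H_2: rank ker ∂_2 − rank ∂_3 = (12 − 12) − 0 = 0, and there is no ∂_3, so H_2 ≅ 0.

As a check, the Euler characteristic is 7 − 18 + 12 = 1, which agrees with 1 − 0 + 0 = 1.
(K is a triangulation of the real projective plane RP^2.)

H_0 ≅ Z,  H_1 ≅ Z_2,  H_2 = 0.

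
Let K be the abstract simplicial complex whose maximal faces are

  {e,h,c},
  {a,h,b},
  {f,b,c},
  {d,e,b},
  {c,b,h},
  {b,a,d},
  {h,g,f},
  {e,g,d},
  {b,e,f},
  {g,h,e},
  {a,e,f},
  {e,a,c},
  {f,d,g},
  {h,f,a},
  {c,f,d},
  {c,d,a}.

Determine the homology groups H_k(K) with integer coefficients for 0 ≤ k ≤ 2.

H_0 = Z,  H_1 = Z^2,  H_2 = Z.

Order the vertices as a < b < c < d < e < f < g < h. Listing each simplex with vertices in this order, K has dimension 2 with simplices:

  0-simplices (8): a, b, c, d, e, f, g, h
  1-simplices (24): ab, ac, ad, ae, af, ah, bc, bd, be, bf, bh, cd, ce, cf, ch, de, df, dg, ef, eg, eh, fg, fh, gh
  2-simplices (16): abd, abh, acd, ace, aef, afh, bcf, bch, bde, bef, cdf, ceh, deg, dfg, egh, fgh

giving chain groups C_0 ≅ Z^8, C_1 ≅ Z^24, C_2 ≅ Z^16.

The boundary map ∂_1: C_1 → C_0 sends each edge [p,q] (with p < q) to q − p. For instance
  ∂fh = h − f.
The resulting 8×24 matrix has rank 7, and its Smith normal form has invariant factors (1,1,1,1,1,1,1).

∂_2: C_2 → C_1 maps a triangle to the signed sum of its edges. For instance
  ∂bcf = cf − bf + bc,
  ∂ceh = eh − ch + ce.
The 24×16 boundary matrix has rank 15 and Smith normal form diag(1,1,1,1,1,1,1,1,1,1,1,1,1,1,1).

Reading off H_k = ker ∂_k / im ∂_{k+1}:

  H_0: rank C_0 − rank ∂_1 = 8 − 7 = 1, and the invariant factors of ∂_1 are all 1, so H_0 = Z.
  H_1: rank ker ∂_1 − rank ∂_2 = (24 − 7) − 15 = 2, and the invariant factors of ∂_2 are all 1, so H_1 = Z^2.
  H_2: rank ker ∂_2 − rank ∂_3 = (16 − 15) − 0 = 1, and there is no ∂_3, so H_2 = Z.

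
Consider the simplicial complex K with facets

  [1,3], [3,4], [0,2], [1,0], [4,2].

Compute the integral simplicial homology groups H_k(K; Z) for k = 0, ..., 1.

H_0 ≅ Z,  H_1 ≅ Z.

K has 5 vertices, 5 edges.
rank ∂_0 = 0, rank ∂_1 = 4 ⇒ b_0 = 5 − 0 − 4 = 1; all invariant factors of ∂_1 are 1 so no torsion. So H_0 ≅ Z.
rank ∂_1 = 4, rank ∂_2 = 0 ⇒ b_1 = 5 − 4 − 0 = 1. So H_1 ≅ Z.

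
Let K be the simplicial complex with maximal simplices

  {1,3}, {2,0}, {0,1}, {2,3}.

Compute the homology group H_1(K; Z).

Order the vertices as 0 < 1 < 2 < 3. Listing each simplex with vertices in this order, K has dimension 1 with simplices:

  0-simplices (4): [0], [1], [2], [3]
  1-simplices (4): [0,1], [0,2], [1,3], [2,3]

Hence C_0 ≅ Z^4, C_1 ≅ Z^4.

The boundary map ∂_1: C_1 → C_0 is given by ∂[p,q] = [q] − [p]. For instance
  ∂[0,2] = [2] − [0].
As a 4×4 matrix over Z this has rank 3, with invariant factors (1,1,1).

From H_k ≅ ker(∂_k) / im(∂_{k+1}) we obtain:

  H_1: rank ker ∂_1 − rank ∂_2 = (4 − 3) − 0 = 1, and there is no ∂_2, so H_1 = Z.

(K is a triangulation of the circle S^1.)

H_1 = Z.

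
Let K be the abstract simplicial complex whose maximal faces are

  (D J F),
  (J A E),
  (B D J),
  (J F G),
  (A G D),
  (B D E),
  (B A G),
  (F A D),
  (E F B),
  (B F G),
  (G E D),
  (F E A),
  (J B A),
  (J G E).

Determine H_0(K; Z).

We work with the vertex ordering A < B < D < E < F < G < J. The simplices of K, each written with vertices in increasing order, are:

  0-simplices (7): A, B, D, E, F, G, J
  1-simplices (21): AB, AD, AE, AF, AG, AJ, BD, BE, BF, BG, BJ, DE, DF, DG, DJ, EF, EG, EJ, FG, FJ, GJ
  2-simplices (14): ABG, ABJ, ADF, ADG, AEF, AEJ, BDE, BDJ, BEF, BFG, DEG, DFJ, EGJ, FGJ

so the chain groups are C_0 ≅ Z^7, C_1 ≅ Z^21, C_2 ≅ Z^14.

∂_1: C_1 → C_0 maps an edge to its endpoints' difference, ∂[p,q] = q − p. For instance
  ∂DF = F − D.
As a 7×21 matrix over Z this has rank 6, with invariant factors (1,1,1,1,1,1).

The boundary map ∂_2: C_2 → C_1 maps a triangle to the signed sum of its edges. For instance
  ∂ADG = DG − AG + AD,
  ∂BDE = DE − BE + BD.
The resulting 21×14 matrix has rank 13, and its Smith normal form has invariant factors (1,1,1,1,1,1,1,1,1,1,1,1,1).

Computing H_k = (kernel of ∂_k) / (image of ∂_{k+1}):

  H_0: rank C_0 − rank ∂_1 = 7 − 6 = 1, and the invariant factors of ∂_1 are all 1, so H_0 = Z.

(K is a triangulation of the torus T^2.)

H_0 ≅ Z.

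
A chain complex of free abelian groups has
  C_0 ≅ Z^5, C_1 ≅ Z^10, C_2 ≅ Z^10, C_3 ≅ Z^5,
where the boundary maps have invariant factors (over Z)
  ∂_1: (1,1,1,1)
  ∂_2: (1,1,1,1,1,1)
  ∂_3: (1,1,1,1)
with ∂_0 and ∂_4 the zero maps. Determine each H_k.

H_0 = Z,  H_1 = 0,  H_2 = 0,  H_3 = Z.

H_0: b_0 = 5 − 0 − 4 = 1; torsion from ∂_1 factors > 1: none. So H_0 = Z.
H_1: b_1 = 10 − 4 − 6 = 0; torsion from ∂_2 factors > 1: none. So H_1 = 0.
H_2: b_2 = 10 − 6 − 4 = 0; torsion from ∂_3 factors > 1: none. So H_2 = 0.
H_3: b_3 = 5 − 4 − 0 = 1; torsion from ∂_4 factors > 1: none. So H_3 = Z.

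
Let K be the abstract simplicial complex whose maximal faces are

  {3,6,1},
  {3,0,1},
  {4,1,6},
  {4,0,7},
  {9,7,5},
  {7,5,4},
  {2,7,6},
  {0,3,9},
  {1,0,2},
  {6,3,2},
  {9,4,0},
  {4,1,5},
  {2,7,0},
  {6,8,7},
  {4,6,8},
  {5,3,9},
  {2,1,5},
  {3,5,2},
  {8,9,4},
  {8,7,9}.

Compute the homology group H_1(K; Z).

Fix the vertex order 0 < 1 < 2 < 3 < 4 < 5 < 6 < 7 < 8 < 9 and write every simplex with vertices in increasing order. Then dim K = 2 and the simplices of K are:

  0-simplices (10): [0], [1], [2], [3], [4], [5], [6], [7], [8], [9]
  1-simplices (30): (30 of them)
  2-simplices (20): (20 of them)

so the chain groups are C_0 ≅ Z^10, C_1 ≅ Z^30, C_2 ≅ Z^20.

∂_1: C_1 → C_0 is given by ∂[p,q] = [q] − [p]. For instance
  ∂[0,4] = [4] − [0].
As a 10×30 matrix over Z this has rank 9, with invariant factors (1,1,1,1,1,1,1,1,1).

The boundary map ∂_2: C_2 → C_1 maps a triangle to the signed sum of its edges. For instance
  ∂[3,5,9] = [5,9] − [3,9] + [3,5],
  ∂[1,2,5] = [2,5] − [1,5] + [1,2].
The 30×20 boundary matrix has rank 20 and Smith normal form diag(1,1,1,1,1,1,1,1,1,1,1,1,1,1,1,1,1,1,1,2).

Now H_k = ker ∂_k / im ∂_{k+1}, so:

  H_1: rank ker ∂_1 − rank ∂_2 = (30 − 9) − 20 = 1, and ∂_2 has invariant factor 2 > 1, so H_1 = Z ⊕ Z/2Z.

H_1 = Z ⊕ Z/2Z.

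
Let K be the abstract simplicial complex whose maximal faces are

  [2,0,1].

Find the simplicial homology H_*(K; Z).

K has 3 vertices, 3 edges, 1 triangle.
rank ∂_0 = 0, rank ∂_1 = 2 ⇒ b_0 = 3 − 0 − 2 = 1; all invariant factors of ∂_1 are 1 so no torsion. So H_0 ≅ Z.
rank ∂_1 = 2, rank ∂_2 = 1 ⇒ b_1 = 3 − 2 − 1 = 0; all invariant factors of ∂_2 are 1 so no torsion. So H_1 ≅ 0.
rank ∂_2 = 1, rank ∂_3 = 0 ⇒ b_2 = 1 − 1 − 0 = 0. So H_2 ≅ 0.

H_0 = Z,  H_1 = 0,  H_2 = 0.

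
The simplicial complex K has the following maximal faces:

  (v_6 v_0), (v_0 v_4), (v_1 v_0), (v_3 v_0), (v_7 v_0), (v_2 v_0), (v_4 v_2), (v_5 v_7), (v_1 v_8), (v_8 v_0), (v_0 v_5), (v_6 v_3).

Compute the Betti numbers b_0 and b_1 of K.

We work with the vertex ordering v_0 < v_1 < v_2 < v_3 < v_4 < v_5 < v_6 < v_7 < v_8. The simplices of K, each written with vertices in increasing order, are:

  0-simplices (9): [v_0], [v_1], [v_2], [v_3], [v_4], [v_5], [v_6], [v_7], [v_8]
  1-simplices (12): [v_0,v_1], [v_0,v_2], [v_0,v_3], [v_0,v_4], [v_0,v_5], [v_0,v_6], [v_0,v_7], [v_0,v_8], [v_1,v_8], [v_2,v_4], [v_3,v_6], [v_5,v_7]

so the chain groups are C_0 ≅ Z^9, C_1 ≅ Z^12.

∂_1: C_1 → C_0 maps an edge to its endpoints' difference, ∂[p,q] = q − p. For instance
  ∂[v_0,v_3] = [v_3] − [v_0].
The 9×12 boundary matrix has rank 8 and Smith normal form diag(1,1,1,1,1,1,1,1).

From H_k ≅ ker(∂_k) / im(∂_{k+1}) we obtain:

  H_0: rank C_0 − rank ∂_1 = 9 − 8 = 1, and the invariant factors of ∂_1 are all 1, so H_0 ≅ Z.
  H_1: rank ker ∂_1 − rank ∂_2 = (12 − 8) − 0 = 4, and there is no ∂_2, so H_1 ≅ Z^4.

Hence the Betti numbers are b_0 = 1, b_1 = 4.

b_0 = 1, b_1 = 4.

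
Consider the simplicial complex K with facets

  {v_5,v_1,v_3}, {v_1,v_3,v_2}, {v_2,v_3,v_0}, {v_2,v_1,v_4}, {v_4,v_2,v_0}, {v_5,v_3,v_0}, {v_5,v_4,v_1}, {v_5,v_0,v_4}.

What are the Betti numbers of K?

Take the total order v_0 < v_1 < v_2 < v_3 < v_4 < v_5 on the vertex set. Then K (dimension 2) consists of the simplices:

  0-simplices (6): [v_0], [v_1], [v_2], [v_3], [v_4], [v_5]
  1-simplices (12): [v_0,v_2], [v_0,v_3], [v_0,v_4], [v_0,v_5], [v_1,v_2], [v_1,v_3], [v_1,v_4], [v_1,v_5], [v_2,v_3], [v_2,v_4], [v_3,v_5], [v_4,v_5]
  2-simplices (8): [v_0,v_2,v_3], [v_0,v_2,v_4], [v_0,v_3,v_5], [v_0,v_4,v_5], [v_1,v_2,v_3], [v_1,v_2,v_4], [v_1,v_3,v_5], [v_1,v_4,v_5]

so the chain groups are C_0 ≅ Z^6, C_1 ≅ Z^12, C_2 ≅ Z^8.

The boundary map ∂_1: C_1 → C_0 sends each edge [p,q] (with p < q) to q − p.
As a 6×12 matrix over Z this has rank 5, with invariant factors (1,1,1,1,1).

Boundary ∂_2: C_2 → C_1 sends each 2-simplex [p,q,r] to [q,r] − [p,r] + [p,q]. For instance
  ∂[v_1,v_2,v_4] = [v_2,v_4] − [v_1,v_4] + [v_1,v_2],
  ∂[v_0,v_2,v_3] = [v_2,v_3] − [v_0,v_3] + [v_0,v_2].
The resulting 12×8 matrix has rank 7, and its Smith normal form has invariant factors (1,1,1,1,1,1,1).

Now H_k = ker ∂_k / im ∂_{k+1}, so:

  H_0: rank C_0 − rank ∂_1 = 6 − 5 = 1, and the invariant factors of ∂_1 are all 1, so H_0 ≅ Z.
  H_1: rank ker ∂_1 − rank ∂_2 = (12 − 5) − 7 = 0, and the invariant factors of ∂_2 are all 1, so H_1 ≅ 0.
  H_2: rank ker ∂_2 − rank ∂_3 = (8 − 7) − 0 = 1, and there is no ∂_3, so H_2 ≅ Z.

As a check, the Euler characteristic is 6 − 12 + 8 = 2, which agrees with 1 − 0 + 1 = 2.

Hence the Betti numbers are b_0 = 1, b_1 = 0, b_2 = 1.

b_0 = 1, b_1 = 0, b_2 = 1.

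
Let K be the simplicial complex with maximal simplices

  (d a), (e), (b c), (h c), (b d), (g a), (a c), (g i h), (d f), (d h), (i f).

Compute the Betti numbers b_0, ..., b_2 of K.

Fix the vertex order a < b < c < d < e < f < g < h < i and write every simplex with vertices in increasing order. Then dim K = 2 and the simplices of K are:

  0-simplices (9): a, b, c, d, e, f, g, h, i
  1-simplices (12): ac, ad, ag, bc, bd, ch, df, dh, fi, gh, gi, hi
  2-simplices (1): ghi

Hence C_0 ≅ Z^9, C_1 ≅ Z^12, C_2 ≅ Z^1.

∂_1: C_1 → C_0 sends each edge [p,q] (with p < q) to q − p. For instance
  ∂df = f − d.
The resulting 9×12 matrix has rank 7, and its Smith normal form has invariant factors (1,1,1,1,1,1,1).

The boundary map ∂_2: C_2 → C_1 sends each 2-simplex [p,q,r] to [q,r] − [p,r] + [p,q]. For instance
  ∂ghi = hi − gi + gh.
The 12×1 boundary matrix has rank 1 and Smith normal form diag(1).

Now H_k = ker ∂_k / im ∂_{k+1}, so:

  H_0: rank C_0 − rank ∂_1 = 9 − 7 = 2, and the invariant factors of ∂_1 are all 1, so H_0 ≅ Z^2.
  H_1: rank ker ∂_1 − rank ∂_2 = (12 − 7) − 1 = 4, and the invariant factors of ∂_2 are all 1, so H_1 ≅ Z^4.
  H_2: rank ker ∂_2 − rank ∂_3 = (1 − 1) − 0 = 0, and there is no ∂_3, so H_2 ≅ 0.

Hence the Betti numbers are b_0 = 2, b_1 = 4, b_2 = 0.

b_0 = 2, b_1 = 4, b_2 = 0.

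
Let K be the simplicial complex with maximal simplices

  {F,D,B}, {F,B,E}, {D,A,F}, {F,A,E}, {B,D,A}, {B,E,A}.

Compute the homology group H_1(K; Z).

Take the total order A < B < D < E < F on the vertex set. Then K (dimension 2) consists of the simplices:

  0-simplices (5): A, B, D, E, F
  1-simplices (9): AB, AD, AE, AF, BD, BE, BF, DF, EF
  2-simplices (6): ABD, ABE, ADF, AEF, BDF, BEF

giving chain groups C_0 ≅ Z^5, C_1 ≅ Z^9, C_2 ≅ Z^6.

∂_1: C_1 → C_0 is given by ∂[p,q] = [q] − [p].
As a 5×9 matrix over Z this has rank 4, with invariant factors (1,1,1,1).

∂_2: C_2 → C_1 maps a triangle to the signed sum of its edges. For instance
  ∂ABE = BE − AE + AB,
  ∂ABD = BD − AD + AB.
As a 9×6 matrix over Z this has rank 5, with invariant factors (1,1,1,1,1).

Reading off H_k = ker ∂_k / im ∂_{k+1}:

  H_1: rank ker ∂_1 − rank ∂_2 = (9 − 4) − 5 = 0, and the invariant factors of ∂_2 are all 1, so H_1 ≅ 0.

(K is a triangulation of the 2-sphere S^2.)

H_1 = 0.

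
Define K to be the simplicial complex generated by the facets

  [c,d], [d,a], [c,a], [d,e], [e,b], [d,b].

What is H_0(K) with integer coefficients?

H_0 ≅ Z.

Fix the vertex order a < b < c < d < e and write every simplex with vertices in increasing order. Then dim K = 1 and the simplices of K are:

  0-simplices (5): a, b, c, d, e
  1-simplices (6): ac, ad, bd, be, cd, de

Hence C_0 ≅ Z^5, C_1 ≅ Z^6.

The boundary map ∂_1: C_1 → C_0 is given by ∂[p,q] = [q] − [p].
As a 5×6 matrix over Z this has rank 4, with invariant factors (1,1,1,1).

From H_k ≅ ker(∂_k) / im(∂_{k+1}) we obtain:

  H_0: rank C_0 − rank ∂_1 = 5 − 4 = 1, and the invariant factors of ∂_1 are all 1, so H_0 = Z.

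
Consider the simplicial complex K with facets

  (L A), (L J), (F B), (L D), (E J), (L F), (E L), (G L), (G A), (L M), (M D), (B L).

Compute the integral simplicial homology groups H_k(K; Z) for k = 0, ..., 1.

Fix the vertex order A < B < D < E < F < G < J < L < M and write every simplex with vertices in increasing order. Then dim K = 1 and the simplices of K are:

  0-simplices (9): A, B, D, E, F, G, J, L, M
  1-simplices (12): AG, AL, BF, BL, DL, DM, EJ, EL, FL, GL, JL, LM

so the chain groups are C_0 ≅ Z^9, C_1 ≅ Z^12.

Boundary ∂_1: C_1 → C_0 sends each edge [p,q] (with p < q) to q − p.
The resulting 9×12 matrix has rank 8, and its Smith normal form has invariant factors (1,1,1,1,1,1,1,1).

Now H_k = ker ∂_k / im ∂_{k+1}, so:

  H_0: rank C_0 − rank ∂_1 = 9 − 8 = 1, and the invariant factors of ∂_1 are all 1, so H_0 ≅ Z.
  H_1: rank ker ∂_1 − rank ∂_2 = (12 − 8) − 0 = 4, and there is no ∂_2, so H_1 ≅ Z^4.

H_0 = Z,  H_1 = Z^4.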